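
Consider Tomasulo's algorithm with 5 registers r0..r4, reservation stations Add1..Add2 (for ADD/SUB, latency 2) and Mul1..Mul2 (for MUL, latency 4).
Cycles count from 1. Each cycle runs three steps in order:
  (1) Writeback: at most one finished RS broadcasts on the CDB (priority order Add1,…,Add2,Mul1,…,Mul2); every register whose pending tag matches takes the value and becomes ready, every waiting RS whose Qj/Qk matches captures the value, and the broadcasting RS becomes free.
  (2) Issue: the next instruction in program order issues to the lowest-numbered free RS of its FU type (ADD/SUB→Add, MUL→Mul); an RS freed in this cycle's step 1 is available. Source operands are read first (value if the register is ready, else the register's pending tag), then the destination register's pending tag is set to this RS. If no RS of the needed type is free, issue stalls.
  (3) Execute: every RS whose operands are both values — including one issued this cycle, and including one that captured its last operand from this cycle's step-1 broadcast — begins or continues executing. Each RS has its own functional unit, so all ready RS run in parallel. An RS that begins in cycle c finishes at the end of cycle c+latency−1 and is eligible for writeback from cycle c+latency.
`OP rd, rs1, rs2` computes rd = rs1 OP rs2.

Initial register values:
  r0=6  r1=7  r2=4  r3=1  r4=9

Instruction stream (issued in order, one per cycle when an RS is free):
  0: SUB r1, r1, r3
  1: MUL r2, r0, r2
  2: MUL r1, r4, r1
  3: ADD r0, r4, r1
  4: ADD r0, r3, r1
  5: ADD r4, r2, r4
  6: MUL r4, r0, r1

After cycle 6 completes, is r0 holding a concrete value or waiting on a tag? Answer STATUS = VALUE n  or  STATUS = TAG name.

STATUS = TAG Add2

  c1: issue SUB r1<-Add1  regs: r0:6,r1:Add1,r2:4,r3:1,r4:9
  c2: issue MUL r2<-Mul1  regs: r0:6,r1:Add1,r2:Mul1,r3:1,r4:9
  c3: CDB Add1=6; issue MUL r1<-Mul2  regs: r0:6,r1:Mul2,r2:Mul1,r3:1,r4:9
  c4: issue ADD r0<-Add1  regs: r0:Add1,r1:Mul2,r2:Mul1,r3:1,r4:9
  c5: issue ADD r0<-Add2  regs: r0:Add2,r1:Mul2,r2:Mul1,r3:1,r4:9
  c6: CDB Mul1=24; stall  regs: r0:Add2,r1:Mul2,r2:24,r3:1,r4:9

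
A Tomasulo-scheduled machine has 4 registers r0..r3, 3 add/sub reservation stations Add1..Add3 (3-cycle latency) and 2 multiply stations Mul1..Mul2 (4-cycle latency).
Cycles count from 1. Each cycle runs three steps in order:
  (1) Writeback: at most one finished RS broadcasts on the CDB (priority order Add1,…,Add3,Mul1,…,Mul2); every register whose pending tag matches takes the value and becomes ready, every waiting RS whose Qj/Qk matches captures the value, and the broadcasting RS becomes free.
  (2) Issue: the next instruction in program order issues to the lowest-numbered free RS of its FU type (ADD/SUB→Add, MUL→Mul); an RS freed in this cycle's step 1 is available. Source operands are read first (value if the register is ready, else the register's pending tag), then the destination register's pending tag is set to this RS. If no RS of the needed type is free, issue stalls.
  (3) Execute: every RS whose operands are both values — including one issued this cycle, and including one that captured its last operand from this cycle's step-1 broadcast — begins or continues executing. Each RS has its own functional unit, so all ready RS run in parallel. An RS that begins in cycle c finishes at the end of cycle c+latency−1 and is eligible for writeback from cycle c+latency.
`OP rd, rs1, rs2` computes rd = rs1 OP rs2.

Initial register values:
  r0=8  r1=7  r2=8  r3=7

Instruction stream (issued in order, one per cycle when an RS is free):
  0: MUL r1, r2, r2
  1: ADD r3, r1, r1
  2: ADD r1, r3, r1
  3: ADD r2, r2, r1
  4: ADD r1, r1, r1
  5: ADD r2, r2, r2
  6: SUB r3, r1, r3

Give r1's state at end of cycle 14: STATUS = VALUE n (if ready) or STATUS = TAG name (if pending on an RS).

  c1: issue MUL r1<-Mul1  regs: r0:8,r1:Mul1,r2:8,r3:7
  c2: issue ADD r3<-Add1  regs: r0:8,r1:Mul1,r2:8,r3:Add1
  c3: issue ADD r1<-Add2  regs: r0:8,r1:Add2,r2:8,r3:Add1
  c4: issue ADD r2<-Add3  regs: r0:8,r1:Add2,r2:Add3,r3:Add1
  c5: CDB Mul1=64; stall  regs: r0:8,r1:Add2,r2:Add3,r3:Add1
  c6: stall  regs: r0:8,r1:Add2,r2:Add3,r3:Add1
  c7: stall  regs: r0:8,r1:Add2,r2:Add3,r3:Add1
  c8: CDB Add1=128; issue ADD r1<-Add1  regs: r0:8,r1:Add1,r2:Add3,r3:128
  c9: stall  regs: r0:8,r1:Add1,r2:Add3,r3:128
  c10: stall  regs: r0:8,r1:Add1,r2:Add3,r3:128
  c11: CDB Add2=192; issue ADD r2<-Add2  regs: r0:8,r1:Add1,r2:Add2,r3:128
  c12: stall  regs: r0:8,r1:Add1,r2:Add2,r3:128
  c13: stall  regs: r0:8,r1:Add1,r2:Add2,r3:128
  c14: CDB Add1=384; issue SUB r3<-Add1  regs: r0:8,r1:384,r2:Add2,r3:Add1

STATUS = VALUE 384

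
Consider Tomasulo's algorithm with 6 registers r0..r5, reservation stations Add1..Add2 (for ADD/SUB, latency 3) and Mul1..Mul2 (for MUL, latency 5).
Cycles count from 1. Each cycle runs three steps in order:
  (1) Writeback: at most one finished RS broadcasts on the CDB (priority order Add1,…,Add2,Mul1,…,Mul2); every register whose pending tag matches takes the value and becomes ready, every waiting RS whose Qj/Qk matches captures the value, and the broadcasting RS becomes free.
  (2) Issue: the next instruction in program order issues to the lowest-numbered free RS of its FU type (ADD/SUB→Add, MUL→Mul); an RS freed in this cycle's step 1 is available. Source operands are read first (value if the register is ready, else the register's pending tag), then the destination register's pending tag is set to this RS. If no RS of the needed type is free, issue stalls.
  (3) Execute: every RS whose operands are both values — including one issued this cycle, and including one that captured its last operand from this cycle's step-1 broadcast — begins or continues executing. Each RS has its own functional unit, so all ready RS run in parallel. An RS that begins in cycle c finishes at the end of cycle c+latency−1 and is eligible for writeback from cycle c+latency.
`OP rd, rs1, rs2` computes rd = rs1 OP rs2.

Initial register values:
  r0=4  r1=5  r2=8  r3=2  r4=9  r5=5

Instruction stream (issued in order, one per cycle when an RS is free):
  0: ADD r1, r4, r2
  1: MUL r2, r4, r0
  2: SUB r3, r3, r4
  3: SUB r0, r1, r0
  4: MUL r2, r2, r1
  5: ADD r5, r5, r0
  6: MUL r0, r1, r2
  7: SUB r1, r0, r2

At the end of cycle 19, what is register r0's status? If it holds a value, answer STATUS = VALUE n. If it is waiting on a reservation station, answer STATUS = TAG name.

STATUS = VALUE 10404

cycle 1: issue ADD r1<-Add1 // r0:4,r1:Add1,r2:8,r3:2,r4:9,r5:5
cycle 2: issue MUL r2<-Mul1 // r0:4,r1:Add1,r2:Mul1,r3:2,r4:9,r5:5
cycle 3: issue SUB r3<-Add2 // r0:4,r1:Add1,r2:Mul1,r3:Add2,r4:9,r5:5
cycle 4: CDB Add1=17; issue SUB r0<-Add1 // r0:Add1,r1:17,r2:Mul1,r3:Add2,r4:9,r5:5
cycle 5: issue MUL r2<-Mul2 // r0:Add1,r1:17,r2:Mul2,r3:Add2,r4:9,r5:5
cycle 6: CDB Add2=-7; issue ADD r5<-Add2 // r0:Add1,r1:17,r2:Mul2,r3:-7,r4:9,r5:Add2
cycle 7: CDB Add1=13; stall // r0:13,r1:17,r2:Mul2,r3:-7,r4:9,r5:Add2
cycle 8: CDB Mul1=36; issue MUL r0<-Mul1 // r0:Mul1,r1:17,r2:Mul2,r3:-7,r4:9,r5:Add2
cycle 9: issue SUB r1<-Add1 // r0:Mul1,r1:Add1,r2:Mul2,r3:-7,r4:9,r5:Add2
cycle 10: CDB Add2=18 // r0:Mul1,r1:Add1,r2:Mul2,r3:-7,r4:9,r5:18
cycle 11: - // r0:Mul1,r1:Add1,r2:Mul2,r3:-7,r4:9,r5:18
cycle 12: - // r0:Mul1,r1:Add1,r2:Mul2,r3:-7,r4:9,r5:18
cycle 13: CDB Mul2=612 // r0:Mul1,r1:Add1,r2:612,r3:-7,r4:9,r5:18
cycle 14: - // r0:Mul1,r1:Add1,r2:612,r3:-7,r4:9,r5:18
cycle 15: - // r0:Mul1,r1:Add1,r2:612,r3:-7,r4:9,r5:18
cycle 16: - // r0:Mul1,r1:Add1,r2:612,r3:-7,r4:9,r5:18
cycle 17: - // r0:Mul1,r1:Add1,r2:612,r3:-7,r4:9,r5:18
cycle 18: CDB Mul1=10404 // r0:10404,r1:Add1,r2:612,r3:-7,r4:9,r5:18
cycle 19: - // r0:10404,r1:Add1,r2:612,r3:-7,r4:9,r5:18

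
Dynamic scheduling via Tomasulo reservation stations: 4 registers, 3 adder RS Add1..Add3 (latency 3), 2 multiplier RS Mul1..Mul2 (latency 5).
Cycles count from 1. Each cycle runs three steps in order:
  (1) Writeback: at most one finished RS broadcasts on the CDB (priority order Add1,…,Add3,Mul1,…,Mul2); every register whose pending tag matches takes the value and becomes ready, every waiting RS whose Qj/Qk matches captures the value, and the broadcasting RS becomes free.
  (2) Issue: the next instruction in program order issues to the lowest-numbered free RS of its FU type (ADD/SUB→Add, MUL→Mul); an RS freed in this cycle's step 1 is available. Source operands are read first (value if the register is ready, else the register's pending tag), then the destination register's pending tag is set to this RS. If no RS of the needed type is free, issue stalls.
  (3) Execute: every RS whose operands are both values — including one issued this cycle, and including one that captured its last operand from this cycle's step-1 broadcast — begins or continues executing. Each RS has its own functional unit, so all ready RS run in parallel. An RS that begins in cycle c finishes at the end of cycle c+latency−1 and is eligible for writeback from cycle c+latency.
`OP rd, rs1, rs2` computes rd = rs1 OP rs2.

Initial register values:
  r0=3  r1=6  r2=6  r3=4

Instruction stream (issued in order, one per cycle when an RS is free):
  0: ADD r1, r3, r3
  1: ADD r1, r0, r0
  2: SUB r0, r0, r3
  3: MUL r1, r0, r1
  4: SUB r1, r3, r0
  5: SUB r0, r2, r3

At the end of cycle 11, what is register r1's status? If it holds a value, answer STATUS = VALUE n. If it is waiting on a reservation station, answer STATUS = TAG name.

c1: issue ADD r1<-Add1 | r0:3,r1:Add1,r2:6,r3:4
c2: issue ADD r1<-Add2 | r0:3,r1:Add2,r2:6,r3:4
c3: issue SUB r0<-Add3 | r0:Add3,r1:Add2,r2:6,r3:4
c4: CDB Add1=8; issue MUL r1<-Mul1 | r0:Add3,r1:Mul1,r2:6,r3:4
c5: CDB Add2=6; issue SUB r1<-Add1 | r0:Add3,r1:Add1,r2:6,r3:4
c6: CDB Add3=-1; issue SUB r0<-Add2 | r0:Add2,r1:Add1,r2:6,r3:4
c7: - | r0:Add2,r1:Add1,r2:6,r3:4
c8: - | r0:Add2,r1:Add1,r2:6,r3:4
c9: CDB Add1=5 | r0:Add2,r1:5,r2:6,r3:4
c10: CDB Add2=2 | r0:2,r1:5,r2:6,r3:4
c11: CDB Mul1=-6 | r0:2,r1:5,r2:6,r3:4

STATUS = VALUE 5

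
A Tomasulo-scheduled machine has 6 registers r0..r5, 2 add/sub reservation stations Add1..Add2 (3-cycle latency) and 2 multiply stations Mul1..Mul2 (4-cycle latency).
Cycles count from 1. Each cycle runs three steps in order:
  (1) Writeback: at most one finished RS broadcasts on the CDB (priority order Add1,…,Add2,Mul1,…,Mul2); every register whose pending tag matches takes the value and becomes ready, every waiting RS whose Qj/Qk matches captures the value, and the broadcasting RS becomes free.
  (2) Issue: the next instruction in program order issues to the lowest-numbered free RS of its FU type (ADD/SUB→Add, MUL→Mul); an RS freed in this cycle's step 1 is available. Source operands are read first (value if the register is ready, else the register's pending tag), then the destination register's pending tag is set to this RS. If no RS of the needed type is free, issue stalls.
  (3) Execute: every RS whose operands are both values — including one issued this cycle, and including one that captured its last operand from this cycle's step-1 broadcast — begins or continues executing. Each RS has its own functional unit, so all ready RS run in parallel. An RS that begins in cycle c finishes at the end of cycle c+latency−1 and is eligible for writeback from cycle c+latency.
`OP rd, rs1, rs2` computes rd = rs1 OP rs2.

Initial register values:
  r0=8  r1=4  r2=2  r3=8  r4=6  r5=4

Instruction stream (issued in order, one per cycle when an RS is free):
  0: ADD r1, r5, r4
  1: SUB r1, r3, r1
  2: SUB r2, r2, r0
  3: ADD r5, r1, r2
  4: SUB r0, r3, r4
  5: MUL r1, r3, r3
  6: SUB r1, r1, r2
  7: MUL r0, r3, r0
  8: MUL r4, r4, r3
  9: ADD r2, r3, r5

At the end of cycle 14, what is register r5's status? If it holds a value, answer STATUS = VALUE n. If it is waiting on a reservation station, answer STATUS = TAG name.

c1: issue ADD r1<-Add1 | r0:8,r1:Add1,r2:2,r3:8,r4:6,r5:4
c2: issue SUB r1<-Add2 | r0:8,r1:Add2,r2:2,r3:8,r4:6,r5:4
c3: stall | r0:8,r1:Add2,r2:2,r3:8,r4:6,r5:4
c4: CDB Add1=10; issue SUB r2<-Add1 | r0:8,r1:Add2,r2:Add1,r3:8,r4:6,r5:4
c5: stall | r0:8,r1:Add2,r2:Add1,r3:8,r4:6,r5:4
c6: stall | r0:8,r1:Add2,r2:Add1,r3:8,r4:6,r5:4
c7: CDB Add1=-6; issue ADD r5<-Add1 | r0:8,r1:Add2,r2:-6,r3:8,r4:6,r5:Add1
c8: CDB Add2=-2; issue SUB r0<-Add2 | r0:Add2,r1:-2,r2:-6,r3:8,r4:6,r5:Add1
c9: issue MUL r1<-Mul1 | r0:Add2,r1:Mul1,r2:-6,r3:8,r4:6,r5:Add1
c10: stall | r0:Add2,r1:Mul1,r2:-6,r3:8,r4:6,r5:Add1
c11: CDB Add1=-8; issue SUB r1<-Add1 | r0:Add2,r1:Add1,r2:-6,r3:8,r4:6,r5:-8
c12: CDB Add2=2; issue MUL r0<-Mul2 | r0:Mul2,r1:Add1,r2:-6,r3:8,r4:6,r5:-8
c13: CDB Mul1=64; issue MUL r4<-Mul1 | r0:Mul2,r1:Add1,r2:-6,r3:8,r4:Mul1,r5:-8
c14: issue ADD r2<-Add2 | r0:Mul2,r1:Add1,r2:Add2,r3:8,r4:Mul1,r5:-8

STATUS = VALUE -8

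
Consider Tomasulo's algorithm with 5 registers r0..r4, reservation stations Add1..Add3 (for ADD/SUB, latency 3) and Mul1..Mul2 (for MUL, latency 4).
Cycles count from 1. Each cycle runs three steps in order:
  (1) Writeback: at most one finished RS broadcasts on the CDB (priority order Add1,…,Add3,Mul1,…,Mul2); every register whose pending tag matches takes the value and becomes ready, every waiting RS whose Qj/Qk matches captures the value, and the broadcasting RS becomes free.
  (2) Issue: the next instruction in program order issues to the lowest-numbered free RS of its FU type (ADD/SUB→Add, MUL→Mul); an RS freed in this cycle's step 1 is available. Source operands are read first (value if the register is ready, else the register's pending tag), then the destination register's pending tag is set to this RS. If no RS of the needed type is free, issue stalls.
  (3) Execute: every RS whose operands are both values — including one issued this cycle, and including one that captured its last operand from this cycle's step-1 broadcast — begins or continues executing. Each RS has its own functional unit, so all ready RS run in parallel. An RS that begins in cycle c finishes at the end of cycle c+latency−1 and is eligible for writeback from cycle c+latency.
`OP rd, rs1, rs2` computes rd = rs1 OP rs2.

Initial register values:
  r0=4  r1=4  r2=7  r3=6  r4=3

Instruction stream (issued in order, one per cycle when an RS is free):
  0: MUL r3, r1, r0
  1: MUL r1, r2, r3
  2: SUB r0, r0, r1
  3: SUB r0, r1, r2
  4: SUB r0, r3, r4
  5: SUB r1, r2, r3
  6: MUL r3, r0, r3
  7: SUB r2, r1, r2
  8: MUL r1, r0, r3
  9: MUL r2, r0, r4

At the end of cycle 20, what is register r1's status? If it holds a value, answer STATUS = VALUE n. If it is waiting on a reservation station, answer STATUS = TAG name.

STATUS = VALUE 2704

c1: issue MUL r3<-Mul1 | r0:4,r1:4,r2:7,r3:Mul1,r4:3
c2: issue MUL r1<-Mul2 | r0:4,r1:Mul2,r2:7,r3:Mul1,r4:3
c3: issue SUB r0<-Add1 | r0:Add1,r1:Mul2,r2:7,r3:Mul1,r4:3
c4: issue SUB r0<-Add2 | r0:Add2,r1:Mul2,r2:7,r3:Mul1,r4:3
c5: CDB Mul1=16; issue SUB r0<-Add3 | r0:Add3,r1:Mul2,r2:7,r3:16,r4:3
c6: stall | r0:Add3,r1:Mul2,r2:7,r3:16,r4:3
c7: stall | r0:Add3,r1:Mul2,r2:7,r3:16,r4:3
c8: CDB Add3=13; issue SUB r1<-Add3 | r0:13,r1:Add3,r2:7,r3:16,r4:3
c9: CDB Mul2=112; issue MUL r3<-Mul1 | r0:13,r1:Add3,r2:7,r3:Mul1,r4:3
c10: stall | r0:13,r1:Add3,r2:7,r3:Mul1,r4:3
c11: CDB Add3=-9; issue SUB r2<-Add3 | r0:13,r1:-9,r2:Add3,r3:Mul1,r4:3
c12: CDB Add1=-108; issue MUL r1<-Mul2 | r0:13,r1:Mul2,r2:Add3,r3:Mul1,r4:3
c13: CDB Add2=105; stall | r0:13,r1:Mul2,r2:Add3,r3:Mul1,r4:3
c14: CDB Add3=-16; stall | r0:13,r1:Mul2,r2:-16,r3:Mul1,r4:3
c15: CDB Mul1=208; issue MUL r2<-Mul1 | r0:13,r1:Mul2,r2:Mul1,r3:208,r4:3
c16: - | r0:13,r1:Mul2,r2:Mul1,r3:208,r4:3
c17: - | r0:13,r1:Mul2,r2:Mul1,r3:208,r4:3
c18: - | r0:13,r1:Mul2,r2:Mul1,r3:208,r4:3
c19: CDB Mul1=39 | r0:13,r1:Mul2,r2:39,r3:208,r4:3
c20: CDB Mul2=2704 | r0:13,r1:2704,r2:39,r3:208,r4:3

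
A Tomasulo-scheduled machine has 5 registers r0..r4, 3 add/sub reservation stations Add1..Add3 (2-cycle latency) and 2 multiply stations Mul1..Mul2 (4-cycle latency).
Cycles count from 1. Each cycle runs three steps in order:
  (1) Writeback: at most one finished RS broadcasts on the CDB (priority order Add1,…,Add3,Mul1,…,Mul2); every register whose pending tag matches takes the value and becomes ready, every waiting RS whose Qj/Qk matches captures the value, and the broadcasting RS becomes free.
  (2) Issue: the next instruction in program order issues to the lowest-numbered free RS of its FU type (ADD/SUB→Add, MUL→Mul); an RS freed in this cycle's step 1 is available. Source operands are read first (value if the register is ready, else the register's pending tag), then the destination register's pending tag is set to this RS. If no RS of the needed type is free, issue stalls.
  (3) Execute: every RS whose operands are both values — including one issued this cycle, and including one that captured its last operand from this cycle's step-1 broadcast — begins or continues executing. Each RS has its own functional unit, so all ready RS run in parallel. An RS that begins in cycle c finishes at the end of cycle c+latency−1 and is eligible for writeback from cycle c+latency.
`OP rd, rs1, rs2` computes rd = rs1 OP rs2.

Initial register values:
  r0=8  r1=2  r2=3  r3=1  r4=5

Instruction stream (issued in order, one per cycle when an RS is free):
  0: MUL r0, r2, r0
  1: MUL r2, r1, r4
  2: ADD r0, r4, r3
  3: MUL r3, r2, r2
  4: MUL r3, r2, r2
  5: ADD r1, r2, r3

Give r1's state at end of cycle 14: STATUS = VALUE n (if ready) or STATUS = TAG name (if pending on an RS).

STATUS = VALUE 110

cycle 1: issue MUL r0<-Mul1 // r0:Mul1,r1:2,r2:3,r3:1,r4:5
cycle 2: issue MUL r2<-Mul2 // r0:Mul1,r1:2,r2:Mul2,r3:1,r4:5
cycle 3: issue ADD r0<-Add1 // r0:Add1,r1:2,r2:Mul2,r3:1,r4:5
cycle 4: stall // r0:Add1,r1:2,r2:Mul2,r3:1,r4:5
cycle 5: CDB Add1=6; stall // r0:6,r1:2,r2:Mul2,r3:1,r4:5
cycle 6: CDB Mul1=24; issue MUL r3<-Mul1 // r0:6,r1:2,r2:Mul2,r3:Mul1,r4:5
cycle 7: CDB Mul2=10; issue MUL r3<-Mul2 // r0:6,r1:2,r2:10,r3:Mul2,r4:5
cycle 8: issue ADD r1<-Add1 // r0:6,r1:Add1,r2:10,r3:Mul2,r4:5
cycle 9: - // r0:6,r1:Add1,r2:10,r3:Mul2,r4:5
cycle 10: - // r0:6,r1:Add1,r2:10,r3:Mul2,r4:5
cycle 11: CDB Mul1=100 // r0:6,r1:Add1,r2:10,r3:Mul2,r4:5
cycle 12: CDB Mul2=100 // r0:6,r1:Add1,r2:10,r3:100,r4:5
cycle 13: - // r0:6,r1:Add1,r2:10,r3:100,r4:5
cycle 14: CDB Add1=110 // r0:6,r1:110,r2:10,r3:100,r4:5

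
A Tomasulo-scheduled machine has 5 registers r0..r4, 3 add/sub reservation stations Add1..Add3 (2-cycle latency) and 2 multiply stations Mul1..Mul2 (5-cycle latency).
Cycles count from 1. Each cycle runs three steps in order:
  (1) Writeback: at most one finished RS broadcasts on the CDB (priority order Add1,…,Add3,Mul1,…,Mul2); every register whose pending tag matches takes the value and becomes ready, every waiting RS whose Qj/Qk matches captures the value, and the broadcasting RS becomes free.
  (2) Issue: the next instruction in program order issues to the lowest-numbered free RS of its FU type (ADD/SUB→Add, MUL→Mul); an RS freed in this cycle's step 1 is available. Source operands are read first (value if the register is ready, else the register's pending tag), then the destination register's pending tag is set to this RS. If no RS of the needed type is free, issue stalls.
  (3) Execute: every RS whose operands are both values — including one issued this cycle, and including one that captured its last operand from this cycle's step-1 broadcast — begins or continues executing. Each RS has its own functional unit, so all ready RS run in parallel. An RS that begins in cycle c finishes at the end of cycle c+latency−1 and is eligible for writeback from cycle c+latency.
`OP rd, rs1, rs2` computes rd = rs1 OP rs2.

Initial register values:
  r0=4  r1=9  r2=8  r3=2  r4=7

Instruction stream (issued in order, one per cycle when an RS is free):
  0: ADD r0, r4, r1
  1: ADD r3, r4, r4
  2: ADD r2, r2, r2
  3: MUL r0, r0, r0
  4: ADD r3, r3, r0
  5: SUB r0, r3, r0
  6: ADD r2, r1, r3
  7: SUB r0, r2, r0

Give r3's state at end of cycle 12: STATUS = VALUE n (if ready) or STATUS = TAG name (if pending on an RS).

STATUS = VALUE 270

cycle 1: issue ADD r0<-Add1 // r0:Add1,r1:9,r2:8,r3:2,r4:7
cycle 2: issue ADD r3<-Add2 // r0:Add1,r1:9,r2:8,r3:Add2,r4:7
cycle 3: CDB Add1=16; issue ADD r2<-Add1 // r0:16,r1:9,r2:Add1,r3:Add2,r4:7
cycle 4: CDB Add2=14; issue MUL r0<-Mul1 // r0:Mul1,r1:9,r2:Add1,r3:14,r4:7
cycle 5: CDB Add1=16; issue ADD r3<-Add1 // r0:Mul1,r1:9,r2:16,r3:Add1,r4:7
cycle 6: issue SUB r0<-Add2 // r0:Add2,r1:9,r2:16,r3:Add1,r4:7
cycle 7: issue ADD r2<-Add3 // r0:Add2,r1:9,r2:Add3,r3:Add1,r4:7
cycle 8: stall // r0:Add2,r1:9,r2:Add3,r3:Add1,r4:7
cycle 9: CDB Mul1=256; stall // r0:Add2,r1:9,r2:Add3,r3:Add1,r4:7
cycle 10: stall // r0:Add2,r1:9,r2:Add3,r3:Add1,r4:7
cycle 11: CDB Add1=270; issue SUB r0<-Add1 // r0:Add1,r1:9,r2:Add3,r3:270,r4:7
cycle 12: - // r0:Add1,r1:9,r2:Add3,r3:270,r4:7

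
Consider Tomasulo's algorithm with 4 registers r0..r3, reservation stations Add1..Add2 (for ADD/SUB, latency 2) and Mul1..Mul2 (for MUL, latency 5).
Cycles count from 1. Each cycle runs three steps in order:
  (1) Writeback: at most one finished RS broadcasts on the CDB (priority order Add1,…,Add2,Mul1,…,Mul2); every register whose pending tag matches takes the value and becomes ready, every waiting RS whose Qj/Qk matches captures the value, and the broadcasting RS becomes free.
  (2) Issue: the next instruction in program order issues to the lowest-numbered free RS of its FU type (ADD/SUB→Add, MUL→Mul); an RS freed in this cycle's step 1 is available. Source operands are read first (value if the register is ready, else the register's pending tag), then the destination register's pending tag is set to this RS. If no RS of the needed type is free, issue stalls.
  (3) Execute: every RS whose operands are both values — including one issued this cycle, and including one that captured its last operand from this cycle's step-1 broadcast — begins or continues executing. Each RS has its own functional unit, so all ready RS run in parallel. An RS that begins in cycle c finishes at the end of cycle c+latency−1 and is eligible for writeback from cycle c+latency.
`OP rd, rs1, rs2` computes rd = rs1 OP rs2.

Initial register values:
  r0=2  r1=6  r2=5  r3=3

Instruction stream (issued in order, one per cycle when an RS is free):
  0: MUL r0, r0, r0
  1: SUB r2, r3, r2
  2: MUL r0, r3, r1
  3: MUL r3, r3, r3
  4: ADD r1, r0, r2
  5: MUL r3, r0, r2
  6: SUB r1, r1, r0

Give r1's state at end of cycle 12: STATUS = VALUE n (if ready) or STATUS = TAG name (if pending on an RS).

STATUS = VALUE -2

c1: issue MUL r0<-Mul1 | r0:Mul1,r1:6,r2:5,r3:3
c2: issue SUB r2<-Add1 | r0:Mul1,r1:6,r2:Add1,r3:3
c3: issue MUL r0<-Mul2 | r0:Mul2,r1:6,r2:Add1,r3:3
c4: CDB Add1=-2; stall | r0:Mul2,r1:6,r2:-2,r3:3
c5: stall | r0:Mul2,r1:6,r2:-2,r3:3
c6: CDB Mul1=4; issue MUL r3<-Mul1 | r0:Mul2,r1:6,r2:-2,r3:Mul1
c7: issue ADD r1<-Add1 | r0:Mul2,r1:Add1,r2:-2,r3:Mul1
c8: CDB Mul2=18; issue MUL r3<-Mul2 | r0:18,r1:Add1,r2:-2,r3:Mul2
c9: issue SUB r1<-Add2 | r0:18,r1:Add2,r2:-2,r3:Mul2
c10: CDB Add1=16 | r0:18,r1:Add2,r2:-2,r3:Mul2
c11: CDB Mul1=9 | r0:18,r1:Add2,r2:-2,r3:Mul2
c12: CDB Add2=-2 | r0:18,r1:-2,r2:-2,r3:Mul2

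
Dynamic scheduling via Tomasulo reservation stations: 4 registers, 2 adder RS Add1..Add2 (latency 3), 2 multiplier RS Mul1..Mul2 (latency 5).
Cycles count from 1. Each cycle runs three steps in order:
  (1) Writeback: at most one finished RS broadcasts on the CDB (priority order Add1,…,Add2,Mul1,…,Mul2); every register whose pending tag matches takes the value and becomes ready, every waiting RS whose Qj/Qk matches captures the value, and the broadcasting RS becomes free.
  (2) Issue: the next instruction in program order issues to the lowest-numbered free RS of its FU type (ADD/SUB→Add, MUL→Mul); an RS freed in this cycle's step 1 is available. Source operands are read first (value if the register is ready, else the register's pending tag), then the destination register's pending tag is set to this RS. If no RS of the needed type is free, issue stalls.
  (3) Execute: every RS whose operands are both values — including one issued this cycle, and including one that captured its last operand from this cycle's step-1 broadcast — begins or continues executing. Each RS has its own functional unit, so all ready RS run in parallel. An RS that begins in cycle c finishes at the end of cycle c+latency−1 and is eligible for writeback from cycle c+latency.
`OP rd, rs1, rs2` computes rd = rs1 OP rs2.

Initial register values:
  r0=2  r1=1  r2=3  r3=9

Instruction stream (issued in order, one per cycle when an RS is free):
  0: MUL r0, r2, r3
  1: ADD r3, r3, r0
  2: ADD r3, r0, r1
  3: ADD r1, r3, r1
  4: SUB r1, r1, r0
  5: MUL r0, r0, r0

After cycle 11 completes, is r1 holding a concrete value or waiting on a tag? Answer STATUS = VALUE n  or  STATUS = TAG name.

STATUS = TAG Add2

  c1: issue MUL r0<-Mul1  regs: r0:Mul1,r1:1,r2:3,r3:9
  c2: issue ADD r3<-Add1  regs: r0:Mul1,r1:1,r2:3,r3:Add1
  c3: issue ADD r3<-Add2  regs: r0:Mul1,r1:1,r2:3,r3:Add2
  c4: stall  regs: r0:Mul1,r1:1,r2:3,r3:Add2
  c5: stall  regs: r0:Mul1,r1:1,r2:3,r3:Add2
  c6: CDB Mul1=27; stall  regs: r0:27,r1:1,r2:3,r3:Add2
  c7: stall  regs: r0:27,r1:1,r2:3,r3:Add2
  c8: stall  regs: r0:27,r1:1,r2:3,r3:Add2
  c9: CDB Add1=36; issue ADD r1<-Add1  regs: r0:27,r1:Add1,r2:3,r3:Add2
  c10: CDB Add2=28; issue SUB r1<-Add2  regs: r0:27,r1:Add2,r2:3,r3:28
  c11: issue MUL r0<-Mul1  regs: r0:Mul1,r1:Add2,r2:3,r3:28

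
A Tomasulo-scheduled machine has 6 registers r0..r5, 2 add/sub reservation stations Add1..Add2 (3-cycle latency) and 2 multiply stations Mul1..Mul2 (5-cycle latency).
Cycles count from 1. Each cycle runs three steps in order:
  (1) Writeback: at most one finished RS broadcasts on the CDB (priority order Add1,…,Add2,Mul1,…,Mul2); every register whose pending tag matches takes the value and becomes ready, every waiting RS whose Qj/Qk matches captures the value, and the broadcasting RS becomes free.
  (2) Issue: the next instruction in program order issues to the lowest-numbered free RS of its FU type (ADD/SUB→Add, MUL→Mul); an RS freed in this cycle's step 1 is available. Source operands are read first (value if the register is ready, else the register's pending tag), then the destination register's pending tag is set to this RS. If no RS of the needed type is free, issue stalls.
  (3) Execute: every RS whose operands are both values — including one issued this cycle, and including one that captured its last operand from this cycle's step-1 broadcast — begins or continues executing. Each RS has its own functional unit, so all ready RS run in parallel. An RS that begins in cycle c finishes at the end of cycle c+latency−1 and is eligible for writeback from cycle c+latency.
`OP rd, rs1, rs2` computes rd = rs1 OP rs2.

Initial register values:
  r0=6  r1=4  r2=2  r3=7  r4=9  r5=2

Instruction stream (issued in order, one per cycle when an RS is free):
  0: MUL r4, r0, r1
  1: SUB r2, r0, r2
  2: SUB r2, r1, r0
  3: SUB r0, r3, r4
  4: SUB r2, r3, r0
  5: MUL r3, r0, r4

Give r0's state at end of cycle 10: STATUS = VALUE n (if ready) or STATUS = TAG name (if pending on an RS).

STATUS = VALUE -17

cycle 1: issue MUL r4<-Mul1 // r0:6,r1:4,r2:2,r3:7,r4:Mul1,r5:2
cycle 2: issue SUB r2<-Add1 // r0:6,r1:4,r2:Add1,r3:7,r4:Mul1,r5:2
cycle 3: issue SUB r2<-Add2 // r0:6,r1:4,r2:Add2,r3:7,r4:Mul1,r5:2
cycle 4: stall // r0:6,r1:4,r2:Add2,r3:7,r4:Mul1,r5:2
cycle 5: CDB Add1=4; issue SUB r0<-Add1 // r0:Add1,r1:4,r2:Add2,r3:7,r4:Mul1,r5:2
cycle 6: CDB Add2=-2; issue SUB r2<-Add2 // r0:Add1,r1:4,r2:Add2,r3:7,r4:Mul1,r5:2
cycle 7: CDB Mul1=24; issue MUL r3<-Mul1 // r0:Add1,r1:4,r2:Add2,r3:Mul1,r4:24,r5:2
cycle 8: - // r0:Add1,r1:4,r2:Add2,r3:Mul1,r4:24,r5:2
cycle 9: - // r0:Add1,r1:4,r2:Add2,r3:Mul1,r4:24,r5:2
cycle 10: CDB Add1=-17 // r0:-17,r1:4,r2:Add2,r3:Mul1,r4:24,r5:2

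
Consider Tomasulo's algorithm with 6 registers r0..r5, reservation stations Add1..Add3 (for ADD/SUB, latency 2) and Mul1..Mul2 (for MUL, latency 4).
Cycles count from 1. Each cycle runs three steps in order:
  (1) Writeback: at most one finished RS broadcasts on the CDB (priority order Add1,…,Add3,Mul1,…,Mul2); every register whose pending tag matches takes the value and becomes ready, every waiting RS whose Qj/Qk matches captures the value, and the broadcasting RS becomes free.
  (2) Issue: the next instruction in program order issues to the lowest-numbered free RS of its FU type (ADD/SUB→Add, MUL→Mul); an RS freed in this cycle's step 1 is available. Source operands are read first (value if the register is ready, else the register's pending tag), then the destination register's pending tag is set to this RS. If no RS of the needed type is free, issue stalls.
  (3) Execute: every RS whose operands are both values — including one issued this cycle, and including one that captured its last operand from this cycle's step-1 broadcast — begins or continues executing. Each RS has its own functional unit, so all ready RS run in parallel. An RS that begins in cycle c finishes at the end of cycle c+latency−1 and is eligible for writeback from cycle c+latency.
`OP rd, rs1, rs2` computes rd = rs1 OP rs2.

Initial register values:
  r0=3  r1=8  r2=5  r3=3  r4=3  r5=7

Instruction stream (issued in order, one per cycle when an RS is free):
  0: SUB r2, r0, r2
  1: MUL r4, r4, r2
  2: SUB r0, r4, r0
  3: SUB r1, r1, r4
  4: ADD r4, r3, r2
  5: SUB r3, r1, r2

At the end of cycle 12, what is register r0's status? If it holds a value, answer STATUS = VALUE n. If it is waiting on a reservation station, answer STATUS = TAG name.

STATUS = VALUE -9

  c1: issue SUB r2<-Add1  regs: r0:3,r1:8,r2:Add1,r3:3,r4:3,r5:7
  c2: issue MUL r4<-Mul1  regs: r0:3,r1:8,r2:Add1,r3:3,r4:Mul1,r5:7
  c3: CDB Add1=-2; issue SUB r0<-Add1  regs: r0:Add1,r1:8,r2:-2,r3:3,r4:Mul1,r5:7
  c4: issue SUB r1<-Add2  regs: r0:Add1,r1:Add2,r2:-2,r3:3,r4:Mul1,r5:7
  c5: issue ADD r4<-Add3  regs: r0:Add1,r1:Add2,r2:-2,r3:3,r4:Add3,r5:7
  c6: stall  regs: r0:Add1,r1:Add2,r2:-2,r3:3,r4:Add3,r5:7
  c7: CDB Add3=1; issue SUB r3<-Add3  regs: r0:Add1,r1:Add2,r2:-2,r3:Add3,r4:1,r5:7
  c8: CDB Mul1=-6  regs: r0:Add1,r1:Add2,r2:-2,r3:Add3,r4:1,r5:7
  c9: -  regs: r0:Add1,r1:Add2,r2:-2,r3:Add3,r4:1,r5:7
  c10: CDB Add1=-9  regs: r0:-9,r1:Add2,r2:-2,r3:Add3,r4:1,r5:7
  c11: CDB Add2=14  regs: r0:-9,r1:14,r2:-2,r3:Add3,r4:1,r5:7
  c12: -  regs: r0:-9,r1:14,r2:-2,r3:Add3,r4:1,r5:7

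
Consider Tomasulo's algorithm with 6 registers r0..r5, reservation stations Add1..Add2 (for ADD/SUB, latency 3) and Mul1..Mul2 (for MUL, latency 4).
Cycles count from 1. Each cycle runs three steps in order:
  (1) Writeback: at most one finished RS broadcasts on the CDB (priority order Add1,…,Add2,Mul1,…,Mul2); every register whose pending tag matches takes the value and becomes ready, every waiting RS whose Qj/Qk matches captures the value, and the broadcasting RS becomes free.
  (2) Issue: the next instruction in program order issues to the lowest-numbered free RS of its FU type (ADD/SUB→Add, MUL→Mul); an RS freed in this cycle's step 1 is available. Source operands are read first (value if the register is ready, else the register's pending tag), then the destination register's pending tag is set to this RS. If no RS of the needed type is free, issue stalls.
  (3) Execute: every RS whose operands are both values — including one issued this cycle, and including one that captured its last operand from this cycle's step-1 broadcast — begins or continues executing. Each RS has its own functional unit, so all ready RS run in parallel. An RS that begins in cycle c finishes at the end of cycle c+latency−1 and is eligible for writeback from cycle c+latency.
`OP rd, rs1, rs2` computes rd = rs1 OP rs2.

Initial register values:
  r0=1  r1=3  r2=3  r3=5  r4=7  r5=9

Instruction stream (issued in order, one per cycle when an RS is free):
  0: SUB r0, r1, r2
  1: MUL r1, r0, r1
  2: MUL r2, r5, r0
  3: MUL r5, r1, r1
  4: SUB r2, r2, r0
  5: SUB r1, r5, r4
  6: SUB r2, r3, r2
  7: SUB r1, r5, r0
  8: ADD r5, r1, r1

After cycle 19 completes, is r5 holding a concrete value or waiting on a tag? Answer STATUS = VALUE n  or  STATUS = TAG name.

cycle 1: issue SUB r0<-Add1 // r0:Add1,r1:3,r2:3,r3:5,r4:7,r5:9
cycle 2: issue MUL r1<-Mul1 // r0:Add1,r1:Mul1,r2:3,r3:5,r4:7,r5:9
cycle 3: issue MUL r2<-Mul2 // r0:Add1,r1:Mul1,r2:Mul2,r3:5,r4:7,r5:9
cycle 4: CDB Add1=0; stall // r0:0,r1:Mul1,r2:Mul2,r3:5,r4:7,r5:9
cycle 5: stall // r0:0,r1:Mul1,r2:Mul2,r3:5,r4:7,r5:9
cycle 6: stall // r0:0,r1:Mul1,r2:Mul2,r3:5,r4:7,r5:9
cycle 7: stall // r0:0,r1:Mul1,r2:Mul2,r3:5,r4:7,r5:9
cycle 8: CDB Mul1=0; issue MUL r5<-Mul1 // r0:0,r1:0,r2:Mul2,r3:5,r4:7,r5:Mul1
cycle 9: CDB Mul2=0; issue SUB r2<-Add1 // r0:0,r1:0,r2:Add1,r3:5,r4:7,r5:Mul1
cycle 10: issue SUB r1<-Add2 // r0:0,r1:Add2,r2:Add1,r3:5,r4:7,r5:Mul1
cycle 11: stall // r0:0,r1:Add2,r2:Add1,r3:5,r4:7,r5:Mul1
cycle 12: CDB Add1=0; issue SUB r2<-Add1 // r0:0,r1:Add2,r2:Add1,r3:5,r4:7,r5:Mul1
cycle 13: CDB Mul1=0; stall // r0:0,r1:Add2,r2:Add1,r3:5,r4:7,r5:0
cycle 14: stall // r0:0,r1:Add2,r2:Add1,r3:5,r4:7,r5:0
cycle 15: CDB Add1=5; issue SUB r1<-Add1 // r0:0,r1:Add1,r2:5,r3:5,r4:7,r5:0
cycle 16: CDB Add2=-7; issue ADD r5<-Add2 // r0:0,r1:Add1,r2:5,r3:5,r4:7,r5:Add2
cycle 17: - // r0:0,r1:Add1,r2:5,r3:5,r4:7,r5:Add2
cycle 18: CDB Add1=0 // r0:0,r1:0,r2:5,r3:5,r4:7,r5:Add2
cycle 19: - // r0:0,r1:0,r2:5,r3:5,r4:7,r5:Add2

STATUS = TAG Add2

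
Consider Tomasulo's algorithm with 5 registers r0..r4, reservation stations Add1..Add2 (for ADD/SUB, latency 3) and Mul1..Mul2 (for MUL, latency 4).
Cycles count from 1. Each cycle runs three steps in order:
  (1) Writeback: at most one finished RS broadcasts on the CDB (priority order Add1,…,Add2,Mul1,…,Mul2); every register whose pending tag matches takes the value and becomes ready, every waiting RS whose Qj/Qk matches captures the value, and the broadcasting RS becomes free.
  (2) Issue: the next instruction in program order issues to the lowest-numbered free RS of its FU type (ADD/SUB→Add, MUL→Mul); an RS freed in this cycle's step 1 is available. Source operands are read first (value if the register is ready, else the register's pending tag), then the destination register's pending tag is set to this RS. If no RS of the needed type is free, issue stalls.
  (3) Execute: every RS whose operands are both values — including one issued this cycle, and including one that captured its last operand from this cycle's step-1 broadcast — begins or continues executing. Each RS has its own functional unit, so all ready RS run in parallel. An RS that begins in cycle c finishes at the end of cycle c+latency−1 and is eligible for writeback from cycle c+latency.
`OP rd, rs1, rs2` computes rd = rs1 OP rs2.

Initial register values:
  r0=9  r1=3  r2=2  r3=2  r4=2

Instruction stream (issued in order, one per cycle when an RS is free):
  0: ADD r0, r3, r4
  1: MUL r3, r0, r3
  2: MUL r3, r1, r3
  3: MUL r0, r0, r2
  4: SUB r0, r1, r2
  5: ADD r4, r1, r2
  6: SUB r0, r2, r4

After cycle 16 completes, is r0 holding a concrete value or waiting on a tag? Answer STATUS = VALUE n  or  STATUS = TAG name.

cycle 1: issue ADD r0<-Add1 // r0:Add1,r1:3,r2:2,r3:2,r4:2
cycle 2: issue MUL r3<-Mul1 // r0:Add1,r1:3,r2:2,r3:Mul1,r4:2
cycle 3: issue MUL r3<-Mul2 // r0:Add1,r1:3,r2:2,r3:Mul2,r4:2
cycle 4: CDB Add1=4; stall // r0:4,r1:3,r2:2,r3:Mul2,r4:2
cycle 5: stall // r0:4,r1:3,r2:2,r3:Mul2,r4:2
cycle 6: stall // r0:4,r1:3,r2:2,r3:Mul2,r4:2
cycle 7: stall // r0:4,r1:3,r2:2,r3:Mul2,r4:2
cycle 8: CDB Mul1=8; issue MUL r0<-Mul1 // r0:Mul1,r1:3,r2:2,r3:Mul2,r4:2
cycle 9: issue SUB r0<-Add1 // r0:Add1,r1:3,r2:2,r3:Mul2,r4:2
cycle 10: issue ADD r4<-Add2 // r0:Add1,r1:3,r2:2,r3:Mul2,r4:Add2
cycle 11: stall // r0:Add1,r1:3,r2:2,r3:Mul2,r4:Add2
cycle 12: CDB Add1=1; issue SUB r0<-Add1 // r0:Add1,r1:3,r2:2,r3:Mul2,r4:Add2
cycle 13: CDB Add2=5 // r0:Add1,r1:3,r2:2,r3:Mul2,r4:5
cycle 14: CDB Mul1=8 // r0:Add1,r1:3,r2:2,r3:Mul2,r4:5
cycle 15: CDB Mul2=24 // r0:Add1,r1:3,r2:2,r3:24,r4:5
cycle 16: CDB Add1=-3 // r0:-3,r1:3,r2:2,r3:24,r4:5

STATUS = VALUE -3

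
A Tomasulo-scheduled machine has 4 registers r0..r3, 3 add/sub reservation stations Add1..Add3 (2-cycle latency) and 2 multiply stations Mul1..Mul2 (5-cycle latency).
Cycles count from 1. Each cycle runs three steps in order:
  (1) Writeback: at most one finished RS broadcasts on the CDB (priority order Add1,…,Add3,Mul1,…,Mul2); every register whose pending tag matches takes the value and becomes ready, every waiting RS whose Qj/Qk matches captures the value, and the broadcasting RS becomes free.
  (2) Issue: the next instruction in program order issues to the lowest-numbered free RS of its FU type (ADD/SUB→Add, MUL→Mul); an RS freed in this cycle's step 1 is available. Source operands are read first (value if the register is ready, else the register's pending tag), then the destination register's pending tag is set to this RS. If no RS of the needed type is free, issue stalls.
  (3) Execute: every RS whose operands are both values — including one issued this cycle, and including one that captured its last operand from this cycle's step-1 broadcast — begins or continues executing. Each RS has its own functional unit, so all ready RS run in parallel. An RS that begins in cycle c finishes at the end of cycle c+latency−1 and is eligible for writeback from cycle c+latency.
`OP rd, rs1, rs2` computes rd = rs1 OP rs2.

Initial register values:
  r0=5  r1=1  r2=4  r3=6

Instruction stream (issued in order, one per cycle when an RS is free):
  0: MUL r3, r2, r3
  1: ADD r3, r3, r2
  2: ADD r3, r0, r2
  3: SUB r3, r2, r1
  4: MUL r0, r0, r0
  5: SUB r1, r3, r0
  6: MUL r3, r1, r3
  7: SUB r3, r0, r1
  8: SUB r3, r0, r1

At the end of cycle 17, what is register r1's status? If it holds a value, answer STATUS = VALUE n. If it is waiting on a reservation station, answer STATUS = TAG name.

c1: issue MUL r3<-Mul1 | r0:5,r1:1,r2:4,r3:Mul1
c2: issue ADD r3<-Add1 | r0:5,r1:1,r2:4,r3:Add1
c3: issue ADD r3<-Add2 | r0:5,r1:1,r2:4,r3:Add2
c4: issue SUB r3<-Add3 | r0:5,r1:1,r2:4,r3:Add3
c5: CDB Add2=9; issue MUL r0<-Mul2 | r0:Mul2,r1:1,r2:4,r3:Add3
c6: CDB Add3=3; issue SUB r1<-Add2 | r0:Mul2,r1:Add2,r2:4,r3:3
c7: CDB Mul1=24; issue MUL r3<-Mul1 | r0:Mul2,r1:Add2,r2:4,r3:Mul1
c8: issue SUB r3<-Add3 | r0:Mul2,r1:Add2,r2:4,r3:Add3
c9: CDB Add1=28; issue SUB r3<-Add1 | r0:Mul2,r1:Add2,r2:4,r3:Add1
c10: CDB Mul2=25 | r0:25,r1:Add2,r2:4,r3:Add1
c11: - | r0:25,r1:Add2,r2:4,r3:Add1
c12: CDB Add2=-22 | r0:25,r1:-22,r2:4,r3:Add1
c13: - | r0:25,r1:-22,r2:4,r3:Add1
c14: CDB Add1=47 | r0:25,r1:-22,r2:4,r3:47
c15: CDB Add3=47 | r0:25,r1:-22,r2:4,r3:47
c16: - | r0:25,r1:-22,r2:4,r3:47
c17: CDB Mul1=-66 | r0:25,r1:-22,r2:4,r3:47

STATUS = VALUE -22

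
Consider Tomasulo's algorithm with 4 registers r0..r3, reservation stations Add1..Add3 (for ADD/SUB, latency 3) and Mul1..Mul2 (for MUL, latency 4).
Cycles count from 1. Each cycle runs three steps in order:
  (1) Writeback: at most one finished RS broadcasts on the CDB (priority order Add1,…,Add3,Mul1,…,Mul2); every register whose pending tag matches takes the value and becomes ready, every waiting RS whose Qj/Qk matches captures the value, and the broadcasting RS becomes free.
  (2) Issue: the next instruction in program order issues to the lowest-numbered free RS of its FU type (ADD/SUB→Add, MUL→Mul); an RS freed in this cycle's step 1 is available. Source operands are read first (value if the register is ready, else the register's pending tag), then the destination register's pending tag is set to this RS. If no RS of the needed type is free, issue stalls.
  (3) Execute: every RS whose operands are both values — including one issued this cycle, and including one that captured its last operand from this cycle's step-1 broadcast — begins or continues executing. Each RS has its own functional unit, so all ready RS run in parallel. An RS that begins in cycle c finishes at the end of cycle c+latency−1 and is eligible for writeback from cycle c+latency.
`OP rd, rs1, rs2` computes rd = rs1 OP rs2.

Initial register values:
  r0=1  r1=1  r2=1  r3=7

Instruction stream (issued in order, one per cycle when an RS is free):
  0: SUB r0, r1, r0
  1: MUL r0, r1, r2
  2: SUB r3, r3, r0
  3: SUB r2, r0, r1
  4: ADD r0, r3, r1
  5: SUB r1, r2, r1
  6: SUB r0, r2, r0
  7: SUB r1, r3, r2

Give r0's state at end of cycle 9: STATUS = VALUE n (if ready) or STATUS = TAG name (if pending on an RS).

c1: issue SUB r0<-Add1 | r0:Add1,r1:1,r2:1,r3:7
c2: issue MUL r0<-Mul1 | r0:Mul1,r1:1,r2:1,r3:7
c3: issue SUB r3<-Add2 | r0:Mul1,r1:1,r2:1,r3:Add2
c4: CDB Add1=0; issue SUB r2<-Add1 | r0:Mul1,r1:1,r2:Add1,r3:Add2
c5: issue ADD r0<-Add3 | r0:Add3,r1:1,r2:Add1,r3:Add2
c6: CDB Mul1=1; stall | r0:Add3,r1:1,r2:Add1,r3:Add2
c7: stall | r0:Add3,r1:1,r2:Add1,r3:Add2
c8: stall | r0:Add3,r1:1,r2:Add1,r3:Add2
c9: CDB Add1=0; issue SUB r1<-Add1 | r0:Add3,r1:Add1,r2:0,r3:Add2

STATUS = TAG Add3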